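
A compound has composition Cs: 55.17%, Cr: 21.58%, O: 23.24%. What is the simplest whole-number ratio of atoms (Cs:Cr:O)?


Assume 100 g of compound, divide each mass% by atomic mass to get moles, then normalize by the smallest to get a raw atom ratio.
Moles per 100 g: Cs: 55.17/132.905 = 0.4151, Cr: 21.58/51.996 = 0.415, O: 23.24/15.999 = 1.4526
Raw ratio (divide by min = 0.415): Cs: 1.0, Cr: 1.0, O: 3.5
Multiply by 2 to clear fractions: Cs: 2.0 ~= 2, Cr: 2.0 ~= 2, O: 7.0 ~= 7
Reduce by GCD to get the simplest whole-number ratio:

2:2:7


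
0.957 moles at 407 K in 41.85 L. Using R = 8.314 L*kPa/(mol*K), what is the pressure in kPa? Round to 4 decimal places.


PV = nRT, solve for P = nRT / V.
nRT = 0.957 * 8.314 * 407 = 3238.2947
P = 3238.2947 / 41.85
P = 77.37860693 kPa, rounded to 4 dp:

77.3786 kPa


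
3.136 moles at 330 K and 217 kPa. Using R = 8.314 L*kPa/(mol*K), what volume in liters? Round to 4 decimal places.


PV = nRT, solve for V = nRT / P.
nRT = 3.136 * 8.314 * 330 = 8603.9923
V = 8603.9923 / 217
V = 39.6497341 L, rounded to 4 dp:

39.6497 L


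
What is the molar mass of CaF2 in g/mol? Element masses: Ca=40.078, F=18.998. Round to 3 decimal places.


M = sum(count * atomic_mass) over atoms.
M = 1*40.078 + 2*18.998
M = 40.078 + 37.996
M = 78.074 g/mol, rounded to 3 dp:

78.074 g/mol


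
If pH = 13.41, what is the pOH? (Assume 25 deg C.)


At 25 deg C, pH + pOH = 14.
pOH = 14 - pH = 14 - 13.41
pOH = 0.59:

0.59


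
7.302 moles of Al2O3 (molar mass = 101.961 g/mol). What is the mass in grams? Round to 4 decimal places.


mass = n * M
mass = 7.302 * 101.961
mass = 744.519222 g, rounded to 4 dp:

744.5192 g


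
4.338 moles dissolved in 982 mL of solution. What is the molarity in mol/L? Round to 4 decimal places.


Convert volume to liters: V_L = V_mL / 1000.
V_L = 982 / 1000 = 0.982 L
M = n / V_L = 4.338 / 0.982
M = 4.41751527 mol/L, rounded to 4 dp:

4.4175 mol/L


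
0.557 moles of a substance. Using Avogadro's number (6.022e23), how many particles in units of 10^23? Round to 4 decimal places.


N = n * NA, then divide by 1e23 for the requested units.
N / 1e23 = n * 6.022
N / 1e23 = 0.557 * 6.022
N / 1e23 = 3.354254, rounded to 4 dp:

3.3543


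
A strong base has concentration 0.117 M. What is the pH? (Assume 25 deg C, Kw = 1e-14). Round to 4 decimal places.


A strong base dissociates completely, so [OH-] equals the given concentration.
pOH = -log10([OH-]) = -log10(0.117) = 0.931814
pH = 14 - pOH = 14 - 0.931814
pH = 13.068186, rounded to 4 dp:

13.0682


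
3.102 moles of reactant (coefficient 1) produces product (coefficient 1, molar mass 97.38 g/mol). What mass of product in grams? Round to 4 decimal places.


Use the coefficient ratio to convert reactant moles to product moles, then multiply by the product's molar mass.
moles_P = moles_R * (coeff_P / coeff_R) = 3.102 * (1/1) = 3.102
mass_P = moles_P * M_P = 3.102 * 97.38
mass_P = 302.07276 g, rounded to 4 dp:

302.0728 g


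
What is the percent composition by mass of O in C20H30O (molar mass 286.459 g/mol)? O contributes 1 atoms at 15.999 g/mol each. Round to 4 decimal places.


pct = 100 * (n_elem * M_elem) / M_total
mass_contribution = 1 * 15.999 = 15.999 g/mol
pct = 100 * 15.999 / 286.459
pct = 5.58509246 %, rounded to 4 dp:

5.5851 %


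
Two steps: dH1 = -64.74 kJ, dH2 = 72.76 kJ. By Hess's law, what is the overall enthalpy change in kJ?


Hess's law: enthalpy is a state function, so add the step enthalpies.
dH_total = dH1 + dH2 = -64.74 + (72.76)
dH_total = 8.02 kJ:

8.02 kJ


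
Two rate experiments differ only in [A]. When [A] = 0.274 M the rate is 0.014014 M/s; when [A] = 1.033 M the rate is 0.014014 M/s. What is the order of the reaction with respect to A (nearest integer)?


Rate is proportional to [A]^n, so rate2/rate1 = ([A]2/[A]1)^n. Take logs to solve for n.
rate2/rate1 = 0.014014 / 0.014014 = 1.0
[A]2/[A]1 = 1.033 / 0.274 = 3.7701
n = ln(1.0) / ln(3.7701) = 0.0
Nearest integer order:

0


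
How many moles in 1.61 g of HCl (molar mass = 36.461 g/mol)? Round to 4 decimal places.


n = mass / M
n = 1.61 / 36.461
n = 0.04415677 mol, rounded to 4 dp:

0.0442 mol


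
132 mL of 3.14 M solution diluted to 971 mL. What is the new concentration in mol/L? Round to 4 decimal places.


Dilution: M1*V1 = M2*V2, solve for M2.
M2 = M1*V1 / V2
M2 = 3.14 * 132 / 971
M2 = 414.48 / 971
M2 = 0.42685891 mol/L, rounded to 4 dp:

0.4269 mol/L


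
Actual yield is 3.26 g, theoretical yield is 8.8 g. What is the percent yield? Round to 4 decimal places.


% yield = 100 * actual / theoretical
% yield = 100 * 3.26 / 8.8
% yield = 37.04545455 %, rounded to 4 dp:

37.0455 %


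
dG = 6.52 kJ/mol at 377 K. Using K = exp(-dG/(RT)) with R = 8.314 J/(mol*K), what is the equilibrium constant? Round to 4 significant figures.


dG is in kJ/mol; multiply by 1000 to match R in J/(mol*K).
RT = 8.314 * 377 = 3134.378 J/mol
exponent = -dG*1000 / (RT) = -(6.52*1000) / 3134.378 = -2.08015753
K = exp(-2.08015753)
K = 0.12491053, rounded to 4 significant figures:

0.1249


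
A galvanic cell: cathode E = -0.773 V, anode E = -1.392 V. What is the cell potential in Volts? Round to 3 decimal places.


Standard cell potential: E_cell = E_cathode - E_anode.
E_cell = -0.773 - (-1.392)
E_cell = 0.619 V, rounded to 3 dp:

0.619 V


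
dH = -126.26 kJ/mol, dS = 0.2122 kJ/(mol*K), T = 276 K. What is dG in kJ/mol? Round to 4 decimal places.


Gibbs: dG = dH - T*dS (consistent units, dS already in kJ/(mol*K)).
T*dS = 276 * 0.2122 = 58.5672
dG = -126.26 - (58.5672)
dG = -184.8272 kJ/mol, rounded to 4 dp:

-184.8272 kJ/mol


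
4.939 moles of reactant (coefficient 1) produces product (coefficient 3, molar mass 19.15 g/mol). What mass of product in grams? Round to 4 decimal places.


Use the coefficient ratio to convert reactant moles to product moles, then multiply by the product's molar mass.
moles_P = moles_R * (coeff_P / coeff_R) = 4.939 * (3/1) = 14.817
mass_P = moles_P * M_P = 14.817 * 19.15
mass_P = 283.74555 g, rounded to 4 dp:

283.7456 g


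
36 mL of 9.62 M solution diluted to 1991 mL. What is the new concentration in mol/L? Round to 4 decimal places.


Dilution: M1*V1 = M2*V2, solve for M2.
M2 = M1*V1 / V2
M2 = 9.62 * 36 / 1991
M2 = 346.32 / 1991
M2 = 0.17394274 mol/L, rounded to 4 dp:

0.1739 mol/L


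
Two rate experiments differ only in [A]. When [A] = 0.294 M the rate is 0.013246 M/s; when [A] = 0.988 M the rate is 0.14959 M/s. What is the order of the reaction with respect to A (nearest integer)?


Rate is proportional to [A]^n, so rate2/rate1 = ([A]2/[A]1)^n. Take logs to solve for n.
rate2/rate1 = 0.14959 / 0.013246 = 11.2932
[A]2/[A]1 = 0.988 / 0.294 = 3.3605
n = ln(11.2932) / ln(3.3605) = 2.0
Nearest integer order:

2


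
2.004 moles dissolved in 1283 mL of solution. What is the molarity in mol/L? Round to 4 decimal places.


Convert volume to liters: V_L = V_mL / 1000.
V_L = 1283 / 1000 = 1.283 L
M = n / V_L = 2.004 / 1.283
M = 1.56196415 mol/L, rounded to 4 dp:

1.5620 mol/L


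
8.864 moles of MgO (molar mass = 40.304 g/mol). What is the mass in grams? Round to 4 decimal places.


mass = n * M
mass = 8.864 * 40.304
mass = 357.254656 g, rounded to 4 dp:

357.2547 g


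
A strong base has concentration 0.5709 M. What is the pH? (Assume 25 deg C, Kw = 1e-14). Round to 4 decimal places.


A strong base dissociates completely, so [OH-] equals the given concentration.
pOH = -log10([OH-]) = -log10(0.5709) = 0.24344
pH = 14 - pOH = 14 - 0.24344
pH = 13.75656, rounded to 4 dp:

13.7566


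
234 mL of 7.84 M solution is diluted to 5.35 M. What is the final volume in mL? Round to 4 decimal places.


Dilution: M1*V1 = M2*V2, solve for V2.
V2 = M1*V1 / M2
V2 = 7.84 * 234 / 5.35
V2 = 1834.56 / 5.35
V2 = 342.90841121 mL, rounded to 4 dp:

342.9084 mL


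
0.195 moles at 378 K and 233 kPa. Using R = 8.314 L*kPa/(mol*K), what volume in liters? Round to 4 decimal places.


PV = nRT, solve for V = nRT / P.
nRT = 0.195 * 8.314 * 378 = 612.8249
V = 612.8249 / 233
V = 2.63014979 L, rounded to 4 dp:

2.6301 L


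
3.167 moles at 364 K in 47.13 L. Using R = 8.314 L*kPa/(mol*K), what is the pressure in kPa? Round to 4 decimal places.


PV = nRT, solve for P = nRT / V.
nRT = 3.167 * 8.314 * 364 = 9584.2794
P = 9584.2794 / 47.13
P = 203.35835773 kPa, rounded to 4 dp:

203.3584 kPa


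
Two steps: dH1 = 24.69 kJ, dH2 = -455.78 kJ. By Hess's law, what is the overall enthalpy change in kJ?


Hess's law: enthalpy is a state function, so add the step enthalpies.
dH_total = dH1 + dH2 = 24.69 + (-455.78)
dH_total = -431.09 kJ:

-431.09 kJ


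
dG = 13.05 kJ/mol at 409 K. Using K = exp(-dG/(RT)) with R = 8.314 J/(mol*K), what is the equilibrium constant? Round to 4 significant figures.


dG is in kJ/mol; multiply by 1000 to match R in J/(mol*K).
RT = 8.314 * 409 = 3400.426 J/mol
exponent = -dG*1000 / (RT) = -(13.05*1000) / 3400.426 = -3.83775445
K = exp(-3.83775445)
K = 0.021541921, rounded to 4 significant figures:

0.02154


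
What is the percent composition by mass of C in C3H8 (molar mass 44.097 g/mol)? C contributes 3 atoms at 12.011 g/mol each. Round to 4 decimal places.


pct = 100 * (n_elem * M_elem) / M_total
mass_contribution = 3 * 12.011 = 36.033 g/mol
pct = 100 * 36.033 / 44.097
pct = 81.7130417 %, rounded to 4 dp:

81.7130 %


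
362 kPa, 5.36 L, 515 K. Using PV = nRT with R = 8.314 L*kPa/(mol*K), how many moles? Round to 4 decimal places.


PV = nRT, solve for n = PV / (RT).
PV = 362 * 5.36 = 1940.32
RT = 8.314 * 515 = 4281.71
n = 1940.32 / 4281.71
n = 0.45316474 mol, rounded to 4 dp:

0.4532 mol


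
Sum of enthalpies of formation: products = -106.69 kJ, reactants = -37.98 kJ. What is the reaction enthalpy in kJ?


dH_rxn = sum(dH_f products) - sum(dH_f reactants)
dH_rxn = -106.69 - (-37.98)
dH_rxn = -68.71 kJ:

-68.71 kJ


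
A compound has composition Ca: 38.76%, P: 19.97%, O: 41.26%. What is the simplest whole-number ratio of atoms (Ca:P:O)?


Assume 100 g of compound, divide each mass% by atomic mass to get moles, then normalize by the smallest to get a raw atom ratio.
Moles per 100 g: Ca: 38.76/40.078 = 0.9671, P: 19.97/30.974 = 0.6447, O: 41.26/15.999 = 2.5789
Raw ratio (divide by min = 0.6447): Ca: 1.5, P: 1.0, O: 4.0
Multiply by 2 to clear fractions: Ca: 3.0 ~= 3, P: 2.0 ~= 2, O: 8.0 ~= 8
Reduce by GCD to get the simplest whole-number ratio:

3:2:8


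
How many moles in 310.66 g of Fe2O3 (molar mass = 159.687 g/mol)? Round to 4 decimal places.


n = mass / M
n = 310.66 / 159.687
n = 1.94543075 mol, rounded to 4 dp:

1.9454 mol


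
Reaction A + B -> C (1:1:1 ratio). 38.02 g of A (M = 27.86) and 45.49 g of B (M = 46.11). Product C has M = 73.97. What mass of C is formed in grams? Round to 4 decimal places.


Find moles of each reactant; the smaller value is the limiting reagent in a 1:1:1 reaction, so moles_C equals moles of the limiter.
n_A = mass_A / M_A = 38.02 / 27.86 = 1.364681 mol
n_B = mass_B / M_B = 45.49 / 46.11 = 0.986554 mol
Limiting reagent: B (smaller), n_limiting = 0.986554 mol
mass_C = n_limiting * M_C = 0.986554 * 73.97
mass_C = 72.97539938 g, rounded to 4 dp:

72.9754 g


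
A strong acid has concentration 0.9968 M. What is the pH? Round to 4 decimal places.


A strong acid dissociates completely, so [H+] equals the given concentration.
pH = -log10([H+]) = -log10(0.9968)
pH = 0.00139197, rounded to 4 dp:

0.0014


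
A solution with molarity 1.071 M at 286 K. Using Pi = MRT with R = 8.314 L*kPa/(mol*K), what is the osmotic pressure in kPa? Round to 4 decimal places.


Osmotic pressure (van't Hoff): Pi = M*R*T.
RT = 8.314 * 286 = 2377.804
Pi = 1.071 * 2377.804
Pi = 2546.628084 kPa, rounded to 4 dp:

2546.6281 kPa


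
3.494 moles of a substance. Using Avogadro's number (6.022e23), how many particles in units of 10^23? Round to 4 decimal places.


N = n * NA, then divide by 1e23 for the requested units.
N / 1e23 = n * 6.022
N / 1e23 = 3.494 * 6.022
N / 1e23 = 21.040868, rounded to 4 dp:

21.0409


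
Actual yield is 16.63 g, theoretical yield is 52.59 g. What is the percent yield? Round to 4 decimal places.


% yield = 100 * actual / theoretical
% yield = 100 * 16.63 / 52.59
% yield = 31.62198137 %, rounded to 4 dp:

31.6220 %


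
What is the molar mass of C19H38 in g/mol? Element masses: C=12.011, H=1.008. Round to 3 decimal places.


M = sum(count * atomic_mass) over atoms.
M = 19*12.011 + 38*1.008
M = 228.209 + 38.304
M = 266.513 g/mol, rounded to 3 dp:

266.513 g/mol


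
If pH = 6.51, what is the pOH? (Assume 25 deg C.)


At 25 deg C, pH + pOH = 14.
pOH = 14 - pH = 14 - 6.51
pOH = 7.49:

7.49


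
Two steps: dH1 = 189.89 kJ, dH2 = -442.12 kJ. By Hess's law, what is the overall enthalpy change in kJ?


Hess's law: enthalpy is a state function, so add the step enthalpies.
dH_total = dH1 + dH2 = 189.89 + (-442.12)
dH_total = -252.23 kJ:

-252.23 kJ


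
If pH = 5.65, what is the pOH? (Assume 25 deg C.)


At 25 deg C, pH + pOH = 14.
pOH = 14 - pH = 14 - 5.65
pOH = 8.35:

8.35


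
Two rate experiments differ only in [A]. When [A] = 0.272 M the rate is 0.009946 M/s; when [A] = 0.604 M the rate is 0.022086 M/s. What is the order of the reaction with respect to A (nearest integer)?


Rate is proportional to [A]^n, so rate2/rate1 = ([A]2/[A]1)^n. Take logs to solve for n.
rate2/rate1 = 0.022086 / 0.009946 = 2.2206
[A]2/[A]1 = 0.604 / 0.272 = 2.2206
n = ln(2.2206) / ln(2.2206) = 1.0
Nearest integer order:

1


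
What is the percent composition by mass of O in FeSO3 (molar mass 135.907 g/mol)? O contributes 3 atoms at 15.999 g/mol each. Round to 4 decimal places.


pct = 100 * (n_elem * M_elem) / M_total
mass_contribution = 3 * 15.999 = 47.997 g/mol
pct = 100 * 47.997 / 135.907
pct = 35.31606172 %, rounded to 4 dp:

35.3161 %


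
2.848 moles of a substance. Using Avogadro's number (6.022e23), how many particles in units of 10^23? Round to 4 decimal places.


N = n * NA, then divide by 1e23 for the requested units.
N / 1e23 = n * 6.022
N / 1e23 = 2.848 * 6.022
N / 1e23 = 17.150656, rounded to 4 dp:

17.1507


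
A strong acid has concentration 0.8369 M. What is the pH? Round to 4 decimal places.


A strong acid dissociates completely, so [H+] equals the given concentration.
pH = -log10([H+]) = -log10(0.8369)
pH = 0.07732643, rounded to 4 dp:

0.0773


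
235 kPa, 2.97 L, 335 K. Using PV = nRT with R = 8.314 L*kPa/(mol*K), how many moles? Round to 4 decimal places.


PV = nRT, solve for n = PV / (RT).
PV = 235 * 2.97 = 697.95
RT = 8.314 * 335 = 2785.19
n = 697.95 / 2785.19
n = 0.25059332 mol, rounded to 4 dp:

0.2506 mol


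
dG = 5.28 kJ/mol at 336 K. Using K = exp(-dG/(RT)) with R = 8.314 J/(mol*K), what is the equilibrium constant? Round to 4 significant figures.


dG is in kJ/mol; multiply by 1000 to match R in J/(mol*K).
RT = 8.314 * 336 = 2793.504 J/mol
exponent = -dG*1000 / (RT) = -(5.28*1000) / 2793.504 = -1.89009932
K = exp(-1.89009932)
K = 0.15105681, rounded to 4 significant figures:

0.1511


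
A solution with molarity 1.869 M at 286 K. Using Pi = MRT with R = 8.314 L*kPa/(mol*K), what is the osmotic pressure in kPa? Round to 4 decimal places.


Osmotic pressure (van't Hoff): Pi = M*R*T.
RT = 8.314 * 286 = 2377.804
Pi = 1.869 * 2377.804
Pi = 4444.115676 kPa, rounded to 4 dp:

4444.1157 kPa


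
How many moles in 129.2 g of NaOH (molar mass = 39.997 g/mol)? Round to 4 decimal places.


n = mass / M
n = 129.2 / 39.997
n = 3.23024227 mol, rounded to 4 dp:

3.2302 mol


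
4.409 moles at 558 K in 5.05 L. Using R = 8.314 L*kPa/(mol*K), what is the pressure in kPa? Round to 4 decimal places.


PV = nRT, solve for P = nRT / V.
nRT = 4.409 * 8.314 * 558 = 20454.2857
P = 20454.2857 / 5.05
P = 4050.35360396 kPa, rounded to 4 dp:

4050.3536 kPa


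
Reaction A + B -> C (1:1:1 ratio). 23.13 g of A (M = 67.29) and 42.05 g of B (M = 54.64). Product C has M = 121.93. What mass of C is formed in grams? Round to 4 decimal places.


Find moles of each reactant; the smaller value is the limiting reagent in a 1:1:1 reaction, so moles_C equals moles of the limiter.
n_A = mass_A / M_A = 23.13 / 67.29 = 0.343736 mol
n_B = mass_B / M_B = 42.05 / 54.64 = 0.769583 mol
Limiting reagent: A (smaller), n_limiting = 0.343736 mol
mass_C = n_limiting * M_C = 0.343736 * 121.93
mass_C = 41.91173048 g, rounded to 4 dp:

41.9117 g


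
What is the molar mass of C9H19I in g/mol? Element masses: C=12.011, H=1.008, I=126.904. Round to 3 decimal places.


M = sum(count * atomic_mass) over atoms.
M = 9*12.011 + 19*1.008 + 1*126.904
M = 108.099 + 19.152 + 126.904
M = 254.155 g/mol, rounded to 3 dp:

254.155 g/mol


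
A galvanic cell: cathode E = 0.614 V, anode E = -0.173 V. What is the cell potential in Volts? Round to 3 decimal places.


Standard cell potential: E_cell = E_cathode - E_anode.
E_cell = 0.614 - (-0.173)
E_cell = 0.787 V, rounded to 3 dp:

0.787 V


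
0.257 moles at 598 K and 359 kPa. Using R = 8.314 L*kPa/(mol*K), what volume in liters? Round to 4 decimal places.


PV = nRT, solve for V = nRT / P.
nRT = 0.257 * 8.314 * 598 = 1277.7454
V = 1277.7454 / 359
V = 3.55917939 L, rounded to 4 dp:

3.5592 L


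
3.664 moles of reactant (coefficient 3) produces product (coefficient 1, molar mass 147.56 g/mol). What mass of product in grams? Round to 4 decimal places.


Use the coefficient ratio to convert reactant moles to product moles, then multiply by the product's molar mass.
moles_P = moles_R * (coeff_P / coeff_R) = 3.664 * (1/3) = 1.221333
mass_P = moles_P * M_P = 1.221333 * 147.56
mass_P = 180.21989748 g, rounded to 4 dp:

180.2199 g


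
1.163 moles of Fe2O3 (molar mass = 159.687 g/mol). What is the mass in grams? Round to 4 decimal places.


mass = n * M
mass = 1.163 * 159.687
mass = 185.715981 g, rounded to 4 dp:

185.7160 g


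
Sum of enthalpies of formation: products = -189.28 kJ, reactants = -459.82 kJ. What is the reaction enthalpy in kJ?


dH_rxn = sum(dH_f products) - sum(dH_f reactants)
dH_rxn = -189.28 - (-459.82)
dH_rxn = 270.54 kJ:

270.54 kJ


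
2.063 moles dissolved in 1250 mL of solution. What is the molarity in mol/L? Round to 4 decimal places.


Convert volume to liters: V_L = V_mL / 1000.
V_L = 1250 / 1000 = 1.25 L
M = n / V_L = 2.063 / 1.25
M = 1.6504 mol/L, rounded to 4 dp:

1.6504 mol/L


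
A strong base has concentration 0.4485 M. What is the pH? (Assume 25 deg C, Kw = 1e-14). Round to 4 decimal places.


A strong base dissociates completely, so [OH-] equals the given concentration.
pOH = -log10([OH-]) = -log10(0.4485) = 0.348238
pH = 14 - pOH = 14 - 0.348238
pH = 13.651762, rounded to 4 dp:

13.6518


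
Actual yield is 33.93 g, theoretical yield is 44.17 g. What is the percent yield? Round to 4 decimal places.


% yield = 100 * actual / theoretical
% yield = 100 * 33.93 / 44.17
% yield = 76.81684401 %, rounded to 4 dp:

76.8168 %


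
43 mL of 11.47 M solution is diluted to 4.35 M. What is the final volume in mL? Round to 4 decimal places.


Dilution: M1*V1 = M2*V2, solve for V2.
V2 = M1*V1 / M2
V2 = 11.47 * 43 / 4.35
V2 = 493.21 / 4.35
V2 = 113.3816092 mL, rounded to 4 dp:

113.3816 mL


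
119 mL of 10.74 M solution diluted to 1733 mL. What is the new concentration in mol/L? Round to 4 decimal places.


Dilution: M1*V1 = M2*V2, solve for M2.
M2 = M1*V1 / V2
M2 = 10.74 * 119 / 1733
M2 = 1278.06 / 1733
M2 = 0.73748413 mol/L, rounded to 4 dp:

0.7375 mol/L


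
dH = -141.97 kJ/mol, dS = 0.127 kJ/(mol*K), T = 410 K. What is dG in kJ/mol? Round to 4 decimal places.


Gibbs: dG = dH - T*dS (consistent units, dS already in kJ/(mol*K)).
T*dS = 410 * 0.127 = 52.07
dG = -141.97 - (52.07)
dG = -194.04 kJ/mol, rounded to 4 dp:

-194.0400 kJ/mol


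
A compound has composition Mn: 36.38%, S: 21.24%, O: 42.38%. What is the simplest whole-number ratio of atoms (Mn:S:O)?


Assume 100 g of compound, divide each mass% by atomic mass to get moles, then normalize by the smallest to get a raw atom ratio.
Moles per 100 g: Mn: 36.38/54.938 = 0.6622, S: 21.24/32.065 = 0.6624, O: 42.38/15.999 = 2.6489
Raw ratio (divide by min = 0.6622): Mn: 1.0, S: 1.0, O: 4.0
Multiply by 1 to clear fractions: Mn: 1.0 ~= 1, S: 1.0 ~= 1, O: 4.0 ~= 4
Reduce by GCD to get the simplest whole-number ratio:

1:1:4


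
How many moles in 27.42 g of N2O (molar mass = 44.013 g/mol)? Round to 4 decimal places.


n = mass / M
n = 27.42 / 44.013
n = 0.62299775 mol, rounded to 4 dp:

0.6230 mol


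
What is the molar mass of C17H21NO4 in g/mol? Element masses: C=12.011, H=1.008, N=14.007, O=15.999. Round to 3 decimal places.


M = sum(count * atomic_mass) over atoms.
M = 17*12.011 + 21*1.008 + 1*14.007 + 4*15.999
M = 204.187 + 21.168 + 14.007 + 63.996
M = 303.358 g/mol, rounded to 3 dp:

303.358 g/mol


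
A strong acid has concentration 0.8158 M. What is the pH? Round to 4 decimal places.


A strong acid dissociates completely, so [H+] equals the given concentration.
pH = -log10([H+]) = -log10(0.8158)
pH = 0.0884163, rounded to 4 dp:

0.0884


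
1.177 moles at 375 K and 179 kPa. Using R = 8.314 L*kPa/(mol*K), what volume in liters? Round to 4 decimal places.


PV = nRT, solve for V = nRT / P.
nRT = 1.177 * 8.314 * 375 = 3669.5918
V = 3669.5918 / 179
V = 20.50051285 L, rounded to 4 dp:

20.5005 L


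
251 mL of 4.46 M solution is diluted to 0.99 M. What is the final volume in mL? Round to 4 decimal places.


Dilution: M1*V1 = M2*V2, solve for V2.
V2 = M1*V1 / M2
V2 = 4.46 * 251 / 0.99
V2 = 1119.46 / 0.99
V2 = 1130.76767677 mL, rounded to 4 dp:

1130.7677 mL


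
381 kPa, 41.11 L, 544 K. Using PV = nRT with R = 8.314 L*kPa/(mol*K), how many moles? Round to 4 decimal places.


PV = nRT, solve for n = PV / (RT).
PV = 381 * 41.11 = 15662.91
RT = 8.314 * 544 = 4522.816
n = 15662.91 / 4522.816
n = 3.46308804 mol, rounded to 4 dp:

3.4631 mol


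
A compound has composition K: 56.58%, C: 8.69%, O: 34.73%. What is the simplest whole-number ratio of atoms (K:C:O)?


Assume 100 g of compound, divide each mass% by atomic mass to get moles, then normalize by the smallest to get a raw atom ratio.
Moles per 100 g: K: 56.58/39.098 = 1.4471, C: 8.69/12.011 = 0.7235, O: 34.73/15.999 = 2.1708
Raw ratio (divide by min = 0.7235): K: 2.0, C: 1.0, O: 3.0
Multiply by 1 to clear fractions: K: 2.0 ~= 2, C: 1.0 ~= 1, O: 3.0 ~= 3
Reduce by GCD to get the simplest whole-number ratio:

2:1:3


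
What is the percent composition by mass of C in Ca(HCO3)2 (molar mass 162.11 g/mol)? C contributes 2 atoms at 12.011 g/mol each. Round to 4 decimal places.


pct = 100 * (n_elem * M_elem) / M_total
mass_contribution = 2 * 12.011 = 24.022 g/mol
pct = 100 * 24.022 / 162.11
pct = 14.81833323 %, rounded to 4 dp:

14.8183 %


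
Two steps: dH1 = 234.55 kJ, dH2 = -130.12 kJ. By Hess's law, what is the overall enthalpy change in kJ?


Hess's law: enthalpy is a state function, so add the step enthalpies.
dH_total = dH1 + dH2 = 234.55 + (-130.12)
dH_total = 104.43 kJ:

104.43 kJ


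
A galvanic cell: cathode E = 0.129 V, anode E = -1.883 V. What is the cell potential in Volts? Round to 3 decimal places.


Standard cell potential: E_cell = E_cathode - E_anode.
E_cell = 0.129 - (-1.883)
E_cell = 2.012 V, rounded to 3 dp:

2.012 V


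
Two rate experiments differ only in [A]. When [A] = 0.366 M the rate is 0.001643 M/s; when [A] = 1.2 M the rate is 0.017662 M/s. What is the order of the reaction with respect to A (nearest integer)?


Rate is proportional to [A]^n, so rate2/rate1 = ([A]2/[A]1)^n. Take logs to solve for n.
rate2/rate1 = 0.017662 / 0.001643 = 10.7498
[A]2/[A]1 = 1.2 / 0.366 = 3.2787
n = ln(10.7498) / ln(3.2787) = 2.0
Nearest integer order:

2


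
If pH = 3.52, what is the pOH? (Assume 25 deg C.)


At 25 deg C, pH + pOH = 14.
pOH = 14 - pH = 14 - 3.52
pOH = 10.48:

10.48


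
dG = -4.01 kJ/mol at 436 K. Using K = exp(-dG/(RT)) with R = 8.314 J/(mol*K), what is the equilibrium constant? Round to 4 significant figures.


dG is in kJ/mol; multiply by 1000 to match R in J/(mol*K).
RT = 8.314 * 436 = 3624.904 J/mol
exponent = -dG*1000 / (RT) = -(-4.01*1000) / 3624.904 = 1.10623619
K = exp(1.10623619)
K = 3.0229591, rounded to 4 significant figures:

3.023


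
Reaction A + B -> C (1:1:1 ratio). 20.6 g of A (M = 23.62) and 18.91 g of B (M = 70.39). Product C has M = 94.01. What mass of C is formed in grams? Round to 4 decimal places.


Find moles of each reactant; the smaller value is the limiting reagent in a 1:1:1 reaction, so moles_C equals moles of the limiter.
n_A = mass_A / M_A = 20.6 / 23.62 = 0.872142 mol
n_B = mass_B / M_B = 18.91 / 70.39 = 0.268646 mol
Limiting reagent: B (smaller), n_limiting = 0.268646 mol
mass_C = n_limiting * M_C = 0.268646 * 94.01
mass_C = 25.25541046 g, rounded to 4 dp:

25.2554 g


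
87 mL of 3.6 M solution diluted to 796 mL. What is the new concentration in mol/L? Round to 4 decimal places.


Dilution: M1*V1 = M2*V2, solve for M2.
M2 = M1*V1 / V2
M2 = 3.6 * 87 / 796
M2 = 313.2 / 796
M2 = 0.39346734 mol/L, rounded to 4 dp:

0.3935 mol/L


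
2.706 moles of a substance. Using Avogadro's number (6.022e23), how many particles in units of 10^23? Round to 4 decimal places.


N = n * NA, then divide by 1e23 for the requested units.
N / 1e23 = n * 6.022
N / 1e23 = 2.706 * 6.022
N / 1e23 = 16.295532, rounded to 4 dp:

16.2955


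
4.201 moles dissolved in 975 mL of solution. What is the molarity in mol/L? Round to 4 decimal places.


Convert volume to liters: V_L = V_mL / 1000.
V_L = 975 / 1000 = 0.975 L
M = n / V_L = 4.201 / 0.975
M = 4.30871795 mol/L, rounded to 4 dp:

4.3087 mol/L


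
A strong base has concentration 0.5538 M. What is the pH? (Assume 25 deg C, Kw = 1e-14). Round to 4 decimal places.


A strong base dissociates completely, so [OH-] equals the given concentration.
pOH = -log10([OH-]) = -log10(0.5538) = 0.256647
pH = 14 - pOH = 14 - 0.256647
pH = 13.743353, rounded to 4 dp:

13.7434


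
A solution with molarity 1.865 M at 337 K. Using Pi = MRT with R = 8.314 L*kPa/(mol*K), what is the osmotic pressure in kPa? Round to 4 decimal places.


Osmotic pressure (van't Hoff): Pi = M*R*T.
RT = 8.314 * 337 = 2801.818
Pi = 1.865 * 2801.818
Pi = 5225.39057 kPa, rounded to 4 dp:

5225.3906 kPa


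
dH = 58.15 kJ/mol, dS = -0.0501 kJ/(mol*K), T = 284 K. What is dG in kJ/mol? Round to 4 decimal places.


Gibbs: dG = dH - T*dS (consistent units, dS already in kJ/(mol*K)).
T*dS = 284 * -0.0501 = -14.2284
dG = 58.15 - (-14.2284)
dG = 72.3784 kJ/mol, rounded to 4 dp:

72.3784 kJ/mol


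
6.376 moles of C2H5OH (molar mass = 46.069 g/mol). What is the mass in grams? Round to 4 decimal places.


mass = n * M
mass = 6.376 * 46.069
mass = 293.735944 g, rounded to 4 dp:

293.7359 g


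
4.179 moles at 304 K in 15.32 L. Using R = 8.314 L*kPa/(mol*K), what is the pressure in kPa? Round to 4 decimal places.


PV = nRT, solve for P = nRT / V.
nRT = 4.179 * 8.314 * 304 = 10562.2386
P = 10562.2386 / 15.32
P = 689.44116188 kPa, rounded to 4 dp:

689.4412 kPa


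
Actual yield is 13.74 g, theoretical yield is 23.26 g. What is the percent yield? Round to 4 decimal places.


% yield = 100 * actual / theoretical
% yield = 100 * 13.74 / 23.26
% yield = 59.07136715 %, rounded to 4 dp:

59.0714 %


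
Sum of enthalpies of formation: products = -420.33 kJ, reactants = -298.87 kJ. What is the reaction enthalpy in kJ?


dH_rxn = sum(dH_f products) - sum(dH_f reactants)
dH_rxn = -420.33 - (-298.87)
dH_rxn = -121.46 kJ:

-121.46 kJ


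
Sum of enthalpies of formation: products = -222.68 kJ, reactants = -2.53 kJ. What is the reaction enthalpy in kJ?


dH_rxn = sum(dH_f products) - sum(dH_f reactants)
dH_rxn = -222.68 - (-2.53)
dH_rxn = -220.15 kJ:

-220.15 kJ


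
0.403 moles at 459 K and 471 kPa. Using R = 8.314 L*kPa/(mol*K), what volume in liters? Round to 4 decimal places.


PV = nRT, solve for V = nRT / P.
nRT = 0.403 * 8.314 * 459 = 1537.8988
V = 1537.8988 / 471
V = 3.26517792 L, rounded to 4 dp:

3.2652 L


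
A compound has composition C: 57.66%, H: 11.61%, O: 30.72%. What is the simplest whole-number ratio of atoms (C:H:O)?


Assume 100 g of compound, divide each mass% by atomic mass to get moles, then normalize by the smallest to get a raw atom ratio.
Moles per 100 g: C: 57.66/12.011 = 4.8006, H: 11.61/1.008 = 11.5179, O: 30.72/15.999 = 1.9201
Raw ratio (divide by min = 1.9201): C: 2.5, H: 5.999, O: 1.0
Multiply by 2 to clear fractions: C: 5.0 ~= 5, H: 11.997 ~= 12, O: 2.0 ~= 2
Reduce by GCD to get the simplest whole-number ratio:

5:12:2


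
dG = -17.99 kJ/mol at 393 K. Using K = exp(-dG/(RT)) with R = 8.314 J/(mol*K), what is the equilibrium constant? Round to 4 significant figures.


dG is in kJ/mol; multiply by 1000 to match R in J/(mol*K).
RT = 8.314 * 393 = 3267.402 J/mol
exponent = -dG*1000 / (RT) = -(-17.99*1000) / 3267.402 = 5.50590347
K = exp(5.50590347)
K = 246.14074, rounded to 4 significant figures:

246.1


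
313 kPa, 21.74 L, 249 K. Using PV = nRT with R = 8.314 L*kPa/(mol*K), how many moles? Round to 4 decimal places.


PV = nRT, solve for n = PV / (RT).
PV = 313 * 21.74 = 6804.62
RT = 8.314 * 249 = 2070.186
n = 6804.62 / 2070.186
n = 3.28696069 mol, rounded to 4 dp:

3.2870 mol


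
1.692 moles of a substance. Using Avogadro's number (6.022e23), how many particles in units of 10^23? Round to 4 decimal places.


N = n * NA, then divide by 1e23 for the requested units.
N / 1e23 = n * 6.022
N / 1e23 = 1.692 * 6.022
N / 1e23 = 10.189224, rounded to 4 dp:

10.1892


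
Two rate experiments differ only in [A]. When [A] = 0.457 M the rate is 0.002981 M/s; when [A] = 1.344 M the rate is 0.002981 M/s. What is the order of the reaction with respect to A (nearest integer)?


Rate is proportional to [A]^n, so rate2/rate1 = ([A]2/[A]1)^n. Take logs to solve for n.
rate2/rate1 = 0.002981 / 0.002981 = 1.0
[A]2/[A]1 = 1.344 / 0.457 = 2.9409
n = ln(1.0) / ln(2.9409) = 0.0
Nearest integer order:

0


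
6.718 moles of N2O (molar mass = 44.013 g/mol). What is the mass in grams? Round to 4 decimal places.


mass = n * M
mass = 6.718 * 44.013
mass = 295.679334 g, rounded to 4 dp:

295.6793 g


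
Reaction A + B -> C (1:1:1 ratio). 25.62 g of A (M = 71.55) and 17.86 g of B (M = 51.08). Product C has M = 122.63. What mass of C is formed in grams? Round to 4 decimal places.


Find moles of each reactant; the smaller value is the limiting reagent in a 1:1:1 reaction, so moles_C equals moles of the limiter.
n_A = mass_A / M_A = 25.62 / 71.55 = 0.358071 mol
n_B = mass_B / M_B = 17.86 / 51.08 = 0.349648 mol
Limiting reagent: B (smaller), n_limiting = 0.349648 mol
mass_C = n_limiting * M_C = 0.349648 * 122.63
mass_C = 42.87733424 g, rounded to 4 dp:

42.8773 g


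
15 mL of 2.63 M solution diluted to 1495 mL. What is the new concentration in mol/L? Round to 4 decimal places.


Dilution: M1*V1 = M2*V2, solve for M2.
M2 = M1*V1 / V2
M2 = 2.63 * 15 / 1495
M2 = 39.45 / 1495
M2 = 0.02638796 mol/L, rounded to 4 dp:

0.0264 mol/L


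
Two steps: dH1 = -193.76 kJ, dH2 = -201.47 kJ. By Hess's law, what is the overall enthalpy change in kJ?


Hess's law: enthalpy is a state function, so add the step enthalpies.
dH_total = dH1 + dH2 = -193.76 + (-201.47)
dH_total = -395.23 kJ:

-395.23 kJ


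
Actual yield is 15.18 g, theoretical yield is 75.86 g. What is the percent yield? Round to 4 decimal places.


% yield = 100 * actual / theoretical
% yield = 100 * 15.18 / 75.86
% yield = 20.01054574 %, rounded to 4 dp:

20.0105 %


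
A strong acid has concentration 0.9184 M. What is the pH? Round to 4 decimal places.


A strong acid dissociates completely, so [H+] equals the given concentration.
pH = -log10([H+]) = -log10(0.9184)
pH = 0.03696812, rounded to 4 dp:

0.0370


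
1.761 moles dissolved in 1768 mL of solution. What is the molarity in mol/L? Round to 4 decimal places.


Convert volume to liters: V_L = V_mL / 1000.
V_L = 1768 / 1000 = 1.768 L
M = n / V_L = 1.761 / 1.768
M = 0.99604072 mol/L, rounded to 4 dp:

0.9960 mol/L


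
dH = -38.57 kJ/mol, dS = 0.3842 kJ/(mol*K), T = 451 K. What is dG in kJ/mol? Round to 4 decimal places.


Gibbs: dG = dH - T*dS (consistent units, dS already in kJ/(mol*K)).
T*dS = 451 * 0.3842 = 173.2742
dG = -38.57 - (173.2742)
dG = -211.8442 kJ/mol, rounded to 4 dp:

-211.8442 kJ/mol


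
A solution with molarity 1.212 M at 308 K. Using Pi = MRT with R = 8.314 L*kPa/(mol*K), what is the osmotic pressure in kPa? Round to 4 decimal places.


Osmotic pressure (van't Hoff): Pi = M*R*T.
RT = 8.314 * 308 = 2560.712
Pi = 1.212 * 2560.712
Pi = 3103.582944 kPa, rounded to 4 dp:

3103.5829 kPa


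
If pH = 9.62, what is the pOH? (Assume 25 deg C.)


At 25 deg C, pH + pOH = 14.
pOH = 14 - pH = 14 - 9.62
pOH = 4.38:

4.38


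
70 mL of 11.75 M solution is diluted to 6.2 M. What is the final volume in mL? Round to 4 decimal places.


Dilution: M1*V1 = M2*V2, solve for V2.
V2 = M1*V1 / M2
V2 = 11.75 * 70 / 6.2
V2 = 822.5 / 6.2
V2 = 132.66129032 mL, rounded to 4 dp:

132.6613 mL


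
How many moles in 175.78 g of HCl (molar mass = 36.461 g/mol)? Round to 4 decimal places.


n = mass / M
n = 175.78 / 36.461
n = 4.82104166 mol, rounded to 4 dp:

4.8210 mol


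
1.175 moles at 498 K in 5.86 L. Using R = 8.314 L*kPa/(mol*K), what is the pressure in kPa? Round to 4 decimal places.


PV = nRT, solve for P = nRT / V.
nRT = 1.175 * 8.314 * 498 = 4864.9371
P = 4864.9371 / 5.86
P = 830.19404437 kPa, rounded to 4 dp:

830.1940 kPa


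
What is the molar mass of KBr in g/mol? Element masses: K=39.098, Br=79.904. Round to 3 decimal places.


M = sum(count * atomic_mass) over atoms.
M = 1*39.098 + 1*79.904
M = 39.098 + 79.904
M = 119.002 g/mol, rounded to 3 dp:

119.002 g/mol


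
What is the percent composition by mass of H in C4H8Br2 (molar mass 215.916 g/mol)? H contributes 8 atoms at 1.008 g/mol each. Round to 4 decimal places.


pct = 100 * (n_elem * M_elem) / M_total
mass_contribution = 8 * 1.008 = 8.064 g/mol
pct = 100 * 8.064 / 215.916
pct = 3.73478575 %, rounded to 4 dp:

3.7348 %


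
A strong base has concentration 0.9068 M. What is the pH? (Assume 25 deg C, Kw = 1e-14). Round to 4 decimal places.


A strong base dissociates completely, so [OH-] equals the given concentration.
pOH = -log10([OH-]) = -log10(0.9068) = 0.042488
pH = 14 - pOH = 14 - 0.042488
pH = 13.957512, rounded to 4 dp:

13.9575


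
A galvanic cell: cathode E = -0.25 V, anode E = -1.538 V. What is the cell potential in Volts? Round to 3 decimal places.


Standard cell potential: E_cell = E_cathode - E_anode.
E_cell = -0.25 - (-1.538)
E_cell = 1.288 V, rounded to 3 dp:

1.288 V


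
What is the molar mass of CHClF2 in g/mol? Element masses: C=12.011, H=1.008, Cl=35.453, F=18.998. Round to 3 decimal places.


M = sum(count * atomic_mass) over atoms.
M = 1*12.011 + 1*1.008 + 1*35.453 + 2*18.998
M = 12.011 + 1.008 + 35.453 + 37.996
M = 86.468 g/mol, rounded to 3 dp:

86.468 g/mol


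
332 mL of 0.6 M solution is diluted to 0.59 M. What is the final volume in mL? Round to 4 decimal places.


Dilution: M1*V1 = M2*V2, solve for V2.
V2 = M1*V1 / M2
V2 = 0.6 * 332 / 0.59
V2 = 199.2 / 0.59
V2 = 337.62711864 mL, rounded to 4 dp:

337.6271 mL


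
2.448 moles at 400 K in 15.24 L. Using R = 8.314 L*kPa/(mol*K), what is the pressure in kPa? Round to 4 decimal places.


PV = nRT, solve for P = nRT / V.
nRT = 2.448 * 8.314 * 400 = 8141.0688
P = 8141.0688 / 15.24
P = 534.19086614 kPa, rounded to 4 dp:

534.1909 kPa


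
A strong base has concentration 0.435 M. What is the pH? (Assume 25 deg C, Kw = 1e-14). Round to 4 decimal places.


A strong base dissociates completely, so [OH-] equals the given concentration.
pOH = -log10([OH-]) = -log10(0.435) = 0.361511
pH = 14 - pOH = 14 - 0.361511
pH = 13.638489, rounded to 4 dp:

13.6385


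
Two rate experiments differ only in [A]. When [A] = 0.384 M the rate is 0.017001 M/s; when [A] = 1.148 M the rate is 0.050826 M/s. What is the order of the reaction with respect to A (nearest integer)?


Rate is proportional to [A]^n, so rate2/rate1 = ([A]2/[A]1)^n. Take logs to solve for n.
rate2/rate1 = 0.050826 / 0.017001 = 2.9896
[A]2/[A]1 = 1.148 / 0.384 = 2.9896
n = ln(2.9896) / ln(2.9896) = 1.0
Nearest integer order:

1


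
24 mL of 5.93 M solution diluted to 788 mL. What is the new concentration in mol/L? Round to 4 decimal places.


Dilution: M1*V1 = M2*V2, solve for M2.
M2 = M1*V1 / V2
M2 = 5.93 * 24 / 788
M2 = 142.32 / 788
M2 = 0.18060914 mol/L, rounded to 4 dp:

0.1806 mol/L


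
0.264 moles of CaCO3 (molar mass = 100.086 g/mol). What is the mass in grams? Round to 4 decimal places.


mass = n * M
mass = 0.264 * 100.086
mass = 26.422704 g, rounded to 4 dp:

26.4227 g


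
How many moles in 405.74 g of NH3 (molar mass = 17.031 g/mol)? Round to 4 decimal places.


n = mass / M
n = 405.74 / 17.031
n = 23.82361576 mol, rounded to 4 dp:

23.8236 mol


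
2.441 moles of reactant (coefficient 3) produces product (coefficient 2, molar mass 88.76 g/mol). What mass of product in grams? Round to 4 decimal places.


Use the coefficient ratio to convert reactant moles to product moles, then multiply by the product's molar mass.
moles_P = moles_R * (coeff_P / coeff_R) = 2.441 * (2/3) = 1.627333
mass_P = moles_P * M_P = 1.627333 * 88.76
mass_P = 144.44207708 g, rounded to 4 dp:

144.4421 g


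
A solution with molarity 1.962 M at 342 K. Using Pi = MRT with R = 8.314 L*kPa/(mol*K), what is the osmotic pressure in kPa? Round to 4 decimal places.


Osmotic pressure (van't Hoff): Pi = M*R*T.
RT = 8.314 * 342 = 2843.388
Pi = 1.962 * 2843.388
Pi = 5578.727256 kPa, rounded to 4 dp:

5578.7273 kPa


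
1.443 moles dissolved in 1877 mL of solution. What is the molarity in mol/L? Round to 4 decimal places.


Convert volume to liters: V_L = V_mL / 1000.
V_L = 1877 / 1000 = 1.877 L
M = n / V_L = 1.443 / 1.877
M = 0.76877997 mol/L, rounded to 4 dp:

0.7688 mol/L


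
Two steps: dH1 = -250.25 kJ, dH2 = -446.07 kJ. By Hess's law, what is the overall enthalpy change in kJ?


Hess's law: enthalpy is a state function, so add the step enthalpies.
dH_total = dH1 + dH2 = -250.25 + (-446.07)
dH_total = -696.32 kJ:

-696.32 kJ


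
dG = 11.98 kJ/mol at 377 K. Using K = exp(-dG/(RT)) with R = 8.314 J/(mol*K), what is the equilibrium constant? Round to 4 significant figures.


dG is in kJ/mol; multiply by 1000 to match R in J/(mol*K).
RT = 8.314 * 377 = 3134.378 J/mol
exponent = -dG*1000 / (RT) = -(11.98*1000) / 3134.378 = -3.82212994
K = exp(-3.82212994)
K = 0.021881146, rounded to 4 significant figures:

0.02188


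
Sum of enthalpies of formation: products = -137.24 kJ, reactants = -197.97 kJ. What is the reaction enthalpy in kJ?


dH_rxn = sum(dH_f products) - sum(dH_f reactants)
dH_rxn = -137.24 - (-197.97)
dH_rxn = 60.73 kJ:

60.73 kJ


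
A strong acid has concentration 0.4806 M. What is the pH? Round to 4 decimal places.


A strong acid dissociates completely, so [H+] equals the given concentration.
pH = -log10([H+]) = -log10(0.4806)
pH = 0.31821623, rounded to 4 dp:

0.3182


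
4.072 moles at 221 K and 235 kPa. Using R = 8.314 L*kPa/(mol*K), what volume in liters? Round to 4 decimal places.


PV = nRT, solve for V = nRT / P.
nRT = 4.072 * 8.314 * 221 = 7481.8684
V = 7481.8684 / 235
V = 31.83773787 L, rounded to 4 dp:

31.8377 L


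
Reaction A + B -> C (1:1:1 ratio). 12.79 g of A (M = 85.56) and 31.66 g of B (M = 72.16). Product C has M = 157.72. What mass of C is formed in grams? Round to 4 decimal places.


Find moles of each reactant; the smaller value is the limiting reagent in a 1:1:1 reaction, so moles_C equals moles of the limiter.
n_A = mass_A / M_A = 12.79 / 85.56 = 0.149486 mol
n_B = mass_B / M_B = 31.66 / 72.16 = 0.438747 mol
Limiting reagent: A (smaller), n_limiting = 0.149486 mol
mass_C = n_limiting * M_C = 0.149486 * 157.72
mass_C = 23.57693192 g, rounded to 4 dp:

23.5769 g
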